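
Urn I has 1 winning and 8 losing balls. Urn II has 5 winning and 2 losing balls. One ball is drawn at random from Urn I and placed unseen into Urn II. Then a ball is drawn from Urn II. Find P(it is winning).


P(transfer winning) = 1/9; P(transfer losing) = 8/9
If winning transferred: Urn II has 6 winning of 8, so P(winning|winning moved) = 3/4
If losing transferred: Urn II has 5 winning of 8, so P(winning|losing moved) = 5/8
By total probability: P(winning) = 1/9*3/4 + 8/9*5/8 = 23/36

23/36


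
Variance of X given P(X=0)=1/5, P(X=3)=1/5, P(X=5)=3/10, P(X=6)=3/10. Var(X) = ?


E[X] = 39/10, E[X^2] = 201/10
Var(X) = E[X^2] - (E[X])^2 = 201/10 - (39/10)^2 = 489/100

489/100


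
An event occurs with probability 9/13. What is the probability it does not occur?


P(A') = 1 - P(A) = 1 - 9/13 = 4/13

4/13


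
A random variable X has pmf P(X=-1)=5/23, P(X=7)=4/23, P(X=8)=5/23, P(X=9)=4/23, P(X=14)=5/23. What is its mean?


E[X] = sum(x * P(x))
= -1*5/23 + 7*4/23 + 8*5/23 + 9*4/23 + 14*5/23
= 169/23

169/23


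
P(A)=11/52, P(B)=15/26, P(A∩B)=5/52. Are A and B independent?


P(A)*P(B) = 11/52*15/26 = 165/1352
P(A∩B) = 5/52 != 165/1352, so not independent

No, A and B are not independent


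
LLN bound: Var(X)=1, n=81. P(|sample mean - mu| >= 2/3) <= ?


Var(Xbar) = Var(X)/n = 1/81
Chebyshev: P(|Xbar-mu| >= 2/3) <= Var(Xbar)/(2/3)^2 = (1/81)/(4/9) = 1/36

1/36


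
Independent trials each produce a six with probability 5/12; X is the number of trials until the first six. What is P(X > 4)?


P(X > 4) = P(first 4 trials all fail) = (1-p)^4 = (7/12)^4 = 2401/20736

2401/20736


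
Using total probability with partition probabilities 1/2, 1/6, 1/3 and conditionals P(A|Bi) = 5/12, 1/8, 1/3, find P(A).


P(A) = P(A|B1)P(B1) + P(A|B2)P(B2) + P(A|B3)P(B3)
= 5/12*1/2 + 1/8*1/6 + 1/3*1/3
= 5/24 + 1/48 + 1/9 = 49/144

49/144


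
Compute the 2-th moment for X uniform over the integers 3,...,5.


E[X^2] = (1/3) * sum(x^2 for x=3..5)
= 50/3

50/3


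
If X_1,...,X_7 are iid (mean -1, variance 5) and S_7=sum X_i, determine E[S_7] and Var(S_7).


E[S_n] = n*mu = 7*-1 = -7
Var(S_n) = n*sigma^2 = 7*5 = 35

E[S_7]=-7, Var(S_7)=35


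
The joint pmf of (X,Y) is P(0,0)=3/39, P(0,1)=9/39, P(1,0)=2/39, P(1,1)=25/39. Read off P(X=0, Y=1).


Read from table: P(X=0, Y=1) = 9/39 = 3/13

3/13


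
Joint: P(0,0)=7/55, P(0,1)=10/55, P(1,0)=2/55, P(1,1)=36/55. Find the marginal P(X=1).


P(X=1) = P(1,0)+P(1,1) = 2/55 + 36/55 = 38/55

38/55


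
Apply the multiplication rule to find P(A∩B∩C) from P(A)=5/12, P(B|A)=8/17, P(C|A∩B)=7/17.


P(A∩B∩C) = P(A) * P(B|A) * P(C|A∩B)
= 5/12 * 8/17 * 7/17
= 10/51 * 7/17 = 70/867

70/867


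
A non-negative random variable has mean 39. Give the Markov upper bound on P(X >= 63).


Markov: P(X >= a) <= E[X]/a
P(X >= 63) <= 39/63 = 13/21

13/21


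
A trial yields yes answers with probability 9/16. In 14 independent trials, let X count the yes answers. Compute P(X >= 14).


P(X>=14) = P(X=14)
= 22876792454961/72057594037927936
= 22876792454961/72057594037927936

22876792454961/72057594037927936


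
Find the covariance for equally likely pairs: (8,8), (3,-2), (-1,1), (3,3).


E[X]=13/4, E[Y]=5/2, E[XY]=33/2
Cov(X,Y) = E[XY] - E[X]E[Y] = 33/2 - 13/4*5/2 = 67/8

67/8


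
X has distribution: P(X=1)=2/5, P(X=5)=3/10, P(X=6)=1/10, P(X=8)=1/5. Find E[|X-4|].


E[|X-4|] = sum(g(x)*P(x))
= 3*2/5 + 1*3/10 + 2*1/10 + 4*1/5
= 5/2

5/2


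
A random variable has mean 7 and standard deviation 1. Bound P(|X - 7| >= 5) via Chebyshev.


k = 5/1 = 5
Chebyshev: P(|X-mu| >= k*sigma) <= 1/k^2 = 1/5^2 = 1/25

1/25


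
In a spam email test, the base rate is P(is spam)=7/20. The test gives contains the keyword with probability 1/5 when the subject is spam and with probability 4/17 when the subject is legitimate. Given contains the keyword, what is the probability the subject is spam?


P(A) = P(A|B)P(B) + P(A|B')P(B') = 1/5*7/20 + 4/17*13/20 = 379/1700
P(B|A) = P(A|B)P(B)/P(A) = (7/100)/(379/1700) = 119/379

119/379


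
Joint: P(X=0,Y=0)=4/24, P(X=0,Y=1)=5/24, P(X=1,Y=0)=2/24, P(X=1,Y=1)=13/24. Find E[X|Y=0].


P(Y=0) = 6/24
E[X|Y=0] = (0*4 + 1*2)/6 = 2/6 = 1/3

1/3


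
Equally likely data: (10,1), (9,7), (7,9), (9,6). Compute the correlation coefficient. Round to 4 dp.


Cov(X,Y) = -2.8125, Var(X) = 1.1875, Var(Y) = 8.6875
rho = Cov/(sqrt(VarX)*sqrt(VarY)) = -0.8756

-0.8756


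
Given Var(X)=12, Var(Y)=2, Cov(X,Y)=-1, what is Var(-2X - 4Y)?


Var(-2X - 4Y) = (-2)^2*Var(X) + (-4)^2*Var(Y) + 2*(-2)*(-4)*Cov(X,Y)
= 4*12 + 16*2 + 16*(-1)
= 48 + 32 - 16 = 64

64


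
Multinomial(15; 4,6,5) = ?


15! = 1307674368000
Denominator: 4!=24 * 6!=720 * 5!=120
Coefficient = 1307674368000 / 2073600 = 630630

630630


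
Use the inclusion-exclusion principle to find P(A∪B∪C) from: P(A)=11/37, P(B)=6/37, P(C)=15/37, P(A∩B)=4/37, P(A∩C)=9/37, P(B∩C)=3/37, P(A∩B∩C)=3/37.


P(A∪B∪C) = P(A)+P(B)+P(C) - P(AB)-P(AC)-P(BC) + P(ABC)
= 11/37+6/37+15/37 - 4/37-9/37-3/37 + 3/37
= 19/37

19/37


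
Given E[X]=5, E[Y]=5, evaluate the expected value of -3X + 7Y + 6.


E[-3X + 7Y + 6] = -3*E[X] + 7*E[Y] + 6
= (-3)*(5) + (7)*(5) + (6)
= -15 + 35 + 6 = 26

26


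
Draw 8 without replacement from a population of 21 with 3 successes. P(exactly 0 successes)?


P(X=0) = C(3,0)*C(18,8) / C(21,8)
= 1*43758 / 203490
= 43758/203490 = 143/665

143/665


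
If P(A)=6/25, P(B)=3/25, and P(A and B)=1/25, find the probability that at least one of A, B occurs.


P(A∪B) = P(A) + P(B) - P(A∩B)
= 6/25 + 3/25 - 1/25 = 8/25

8/25


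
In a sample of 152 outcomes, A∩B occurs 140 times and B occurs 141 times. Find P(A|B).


P(A|B) = P(A∩B)/P(B) = (140/152)/(141/152) = 140/141

140/141


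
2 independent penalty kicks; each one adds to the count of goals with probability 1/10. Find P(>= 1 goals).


P(at least one) = 1 - P(none)
P(none) = (1 - 1/10)^2 = (9/10)^2 = 81/100
P(at least one) = 1 - 81/100 = 19/100

19/100


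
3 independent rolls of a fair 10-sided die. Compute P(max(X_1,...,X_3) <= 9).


P(max <= 9) = P(all X_i <= 9) = (P(X_1 <= 9))^3
= (9/10)^3 = 729/1000

729/1000


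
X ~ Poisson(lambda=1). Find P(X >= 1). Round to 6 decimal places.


P(X>=1) = 1 - P(X<=0) = 1 - (e^(-1)*1^0/0!)
≈ 1 - 0.3678794412 = 0.6321205588
≈ 0.632121

0.632121


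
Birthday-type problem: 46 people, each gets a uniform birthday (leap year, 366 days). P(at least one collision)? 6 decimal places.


P(all different) = prod((366-i)/366 for i=0..45) = 0.052187
P(at least one match) = 1 - 0.052187 = 0.947813

0.947813


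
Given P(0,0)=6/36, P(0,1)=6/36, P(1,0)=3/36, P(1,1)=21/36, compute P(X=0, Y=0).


Read from table: P(X=0, Y=0) = 6/36 = 1/6

1/6


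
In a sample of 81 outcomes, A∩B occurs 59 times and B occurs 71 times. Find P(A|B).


P(A|B) = P(A∩B)/P(B) = (59/81)/(71/81) = 59/71

59/71


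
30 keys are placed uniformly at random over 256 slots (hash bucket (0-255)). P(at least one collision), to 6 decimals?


P(all different) = prod((256-i)/256 for i=0..29) = 0.170584
P(at least one match) = 1 - 0.170584 = 0.829416

0.829416


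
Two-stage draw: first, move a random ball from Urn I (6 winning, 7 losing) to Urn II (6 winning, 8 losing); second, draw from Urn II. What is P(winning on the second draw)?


P(transfer winning) = 6/13; P(transfer losing) = 7/13
If winning transferred: Urn II has 7 winning of 15, so P(winning|winning moved) = 7/15
If losing transferred: Urn II has 6 winning of 15, so P(winning|losing moved) = 2/5
By total probability: P(winning) = 6/13*7/15 + 7/13*2/5 = 28/65

28/65


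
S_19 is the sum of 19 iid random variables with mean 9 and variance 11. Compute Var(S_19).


By independence, Var(S_n) = n*Var(X_1) = 19*11 = 209

209


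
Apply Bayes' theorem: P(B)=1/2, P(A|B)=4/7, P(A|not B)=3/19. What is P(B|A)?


P(A) = P(A|B)P(B) + P(A|B')P(B') = 4/7*1/2 + 3/19*1/2 = 97/266
P(B|A) = P(A|B)P(B)/P(A) = (2/7)/(97/266) = 76/97

76/97


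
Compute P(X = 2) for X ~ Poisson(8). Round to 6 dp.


P(X=2) = e^(-8) * 8^2 / 2!
≈ 0.0003354626279 * 64 / 2
≈ 0.010735

0.010735


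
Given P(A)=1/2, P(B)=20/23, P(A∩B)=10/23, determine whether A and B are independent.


P(A)*P(B) = 1/2*20/23 = 10/23
P(A∩B) = 10/23, which equals P(A)P(B), so independent

Yes, A and B are independent


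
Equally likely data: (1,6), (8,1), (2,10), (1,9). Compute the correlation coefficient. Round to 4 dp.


Cov(X,Y) = -8.7500, Var(X) = 8.5000, Var(Y) = 12.2500
rho = Cov/(sqrt(VarX)*sqrt(VarY)) = -0.8575

-0.8575


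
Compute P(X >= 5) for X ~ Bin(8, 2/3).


P(X>=5) = P(X=5) + P(X=6) + P(X=7) + P(X=8)
= 1792/6561 + 1792/6561 + 1024/6561 + 256/6561
= 4864/6561

4864/6561


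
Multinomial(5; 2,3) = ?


5! = 120
Denominator: 2!=2 * 3!=6
Coefficient = 120 / 12 = 10

10


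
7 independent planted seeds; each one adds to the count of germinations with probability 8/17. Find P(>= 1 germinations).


P(at least one) = 1 - P(none)
P(none) = (1 - 8/17)^7 = (9/17)^7 = 4782969/410338673
P(at least one) = 1 - 4782969/410338673 = 405555704/410338673

405555704/410338673


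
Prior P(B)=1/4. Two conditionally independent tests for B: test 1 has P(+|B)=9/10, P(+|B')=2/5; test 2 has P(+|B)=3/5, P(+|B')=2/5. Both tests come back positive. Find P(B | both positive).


After test 1: P(+) = 9/10*1/4 + 2/5*3/4 = 21/40
P(B|+) = (9/40)/(21/40) = 3/7
After test 2 (use post1 as new prior): P(+) = 3/5*3/7 + 2/5*4/7 = 17/35
P(B|+,+) = (9/35)/(17/35) = 9/17

9/17


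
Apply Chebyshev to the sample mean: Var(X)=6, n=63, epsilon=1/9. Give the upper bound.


Var(Xbar) = Var(X)/n = 6/63
Chebyshev: P(|Xbar-mu| >= 1/9) <= Var(Xbar)/(1/9)^2 = (2/21)/(1/81) = 54/7
Bound exceeds 1, so trivial bound: 1

1


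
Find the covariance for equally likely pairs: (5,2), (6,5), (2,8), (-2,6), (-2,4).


E[X]=9/5, E[Y]=5, E[XY]=36/5
Cov(X,Y) = E[XY] - E[X]E[Y] = 36/5 - 9/5*5 = -9/5

-9/5


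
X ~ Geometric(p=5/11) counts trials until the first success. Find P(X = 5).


P(X=5) = (1-p)^4 * p = (6/11)^4 * 5/11
= 1296/14641 * 5/11 = 6480/161051

6480/161051


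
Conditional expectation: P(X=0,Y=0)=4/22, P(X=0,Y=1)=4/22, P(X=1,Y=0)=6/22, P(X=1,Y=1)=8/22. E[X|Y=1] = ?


P(Y=1) = 12/22
E[X|Y=1] = (0*4 + 1*8)/12 = 8/12 = 2/3

2/3


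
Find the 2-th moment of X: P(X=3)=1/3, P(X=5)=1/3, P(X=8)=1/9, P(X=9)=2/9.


E[X^2] = sum(x^2 * P(x))
= 9*1/3 + 25*1/3 + 64*1/9 + 81*2/9
= 328/9

328/9


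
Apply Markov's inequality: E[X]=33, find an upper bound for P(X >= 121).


Markov: P(X >= a) <= E[X]/a
P(X >= 121) <= 33/121 = 3/11

3/11


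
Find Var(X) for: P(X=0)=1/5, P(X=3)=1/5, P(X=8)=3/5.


E[X] = 27/5, E[X^2] = 201/5
Var(X) = E[X^2] - (E[X])^2 = 201/5 - (27/5)^2 = 276/25

276/25


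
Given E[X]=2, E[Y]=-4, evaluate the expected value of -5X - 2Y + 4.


E[-5X - 2Y + 4] = -5*E[X] - 2*E[Y] + 4
= (-5)*(2) + (-2)*(-4) + (4)
= -10 + 8 + 4 = 2

2


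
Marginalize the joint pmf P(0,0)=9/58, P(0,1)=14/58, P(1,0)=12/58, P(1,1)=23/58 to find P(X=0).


P(X=0) = P(0,0)+P(0,1) = 9/58 + 14/58 = 23/58

23/58


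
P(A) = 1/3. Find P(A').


P(A') = 1 - P(A) = 1 - 1/3 = 2/3

2/3


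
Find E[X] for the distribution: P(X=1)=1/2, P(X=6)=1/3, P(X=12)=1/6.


E[X] = sum(x * P(x))
= 1*1/2 + 6*1/3 + 12*1/6
= 9/2

9/2


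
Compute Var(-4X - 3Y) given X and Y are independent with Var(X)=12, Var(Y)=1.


Independence => Cov(X,Y)=0
Var(-4X - 3Y) = (-4)^2*Var(X) + (-3)^2*Var(Y)
= 16*12 + 9*1 = 201

201


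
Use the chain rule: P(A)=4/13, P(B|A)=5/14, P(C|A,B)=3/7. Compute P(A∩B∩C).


P(A∩B∩C) = P(A) * P(B|A) * P(C|A∩B)
= 4/13 * 5/14 * 3/7
= 10/91 * 3/7 = 30/637

30/637


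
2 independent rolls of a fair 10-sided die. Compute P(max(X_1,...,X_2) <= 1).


P(max <= 1) = P(all X_i <= 1) = (P(X_1 <= 1))^2
= (1/10)^2 = 1/100

1/100


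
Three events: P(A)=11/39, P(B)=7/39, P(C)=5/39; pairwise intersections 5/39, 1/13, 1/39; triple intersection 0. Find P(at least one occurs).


P(A∪B∪C) = P(A)+P(B)+P(C) - P(AB)-P(AC)-P(BC) + P(ABC)
= 11/39+7/39+5/39 - 5/39-1/13-1/39 + 0
= 14/39

14/39


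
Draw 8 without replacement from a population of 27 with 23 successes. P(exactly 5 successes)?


P(X=5) = C(23,5)*C(4,3) / C(27,8)
= 33649*4 / 2220075
= 134596/2220075 = 532/8775

532/8775


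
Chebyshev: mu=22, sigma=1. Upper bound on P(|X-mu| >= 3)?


k = 3/1 = 3
Chebyshev: P(|X-mu| >= k*sigma) <= 1/k^2 = 1/3^2 = 1/9

1/9


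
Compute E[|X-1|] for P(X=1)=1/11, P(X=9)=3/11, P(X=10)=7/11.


E[|X-1|] = sum(g(x)*P(x))
= 0*1/11 + 8*3/11 + 9*7/11
= 87/11

87/11


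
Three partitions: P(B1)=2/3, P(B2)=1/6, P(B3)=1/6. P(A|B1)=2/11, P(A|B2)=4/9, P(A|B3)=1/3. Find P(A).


P(A) = P(A|B1)P(B1) + P(A|B2)P(B2) + P(A|B3)P(B3)
= 2/11*2/3 + 4/9*1/6 + 1/3*1/6
= 4/33 + 2/27 + 1/18 = 149/594

149/594


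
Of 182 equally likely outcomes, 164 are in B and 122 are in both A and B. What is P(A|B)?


P(A|B) = P(A∩B)/P(B) = (122/182)/(164/182) = 122/164 = 61/82

61/82


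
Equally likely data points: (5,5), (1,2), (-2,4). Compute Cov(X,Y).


E[X]=4/3, E[Y]=11/3, E[XY]=19/3
Cov(X,Y) = E[XY] - E[X]E[Y] = 19/3 - 4/3*11/3 = 13/9

13/9


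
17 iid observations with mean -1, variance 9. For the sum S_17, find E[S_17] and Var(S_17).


E[S_n] = n*mu = 17*-1 = -17
Var(S_n) = n*sigma^2 = 17*9 = 153

E[S_17]=-17, Var(S_17)=153


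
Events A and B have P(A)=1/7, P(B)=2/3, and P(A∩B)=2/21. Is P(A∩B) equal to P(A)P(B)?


P(A)*P(B) = 1/7*2/3 = 2/21
P(A∩B) = 2/21, which equals P(A)P(B), so independent

Yes, A and B are independent


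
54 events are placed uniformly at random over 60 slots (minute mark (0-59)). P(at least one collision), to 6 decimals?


P(all different) = prod((60-i)/60 for i=0..53) = 0.000000
P(at least one match) = 1 - 0.000000 = 1.000000

1.000000


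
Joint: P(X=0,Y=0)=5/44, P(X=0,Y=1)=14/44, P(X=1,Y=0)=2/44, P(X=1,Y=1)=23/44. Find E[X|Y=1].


P(Y=1) = 37/44
E[X|Y=1] = (0*14 + 1*23)/37 = 23/37

23/37


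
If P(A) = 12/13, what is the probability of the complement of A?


P(A') = 1 - P(A) = 1 - 12/13 = 1/13

1/13


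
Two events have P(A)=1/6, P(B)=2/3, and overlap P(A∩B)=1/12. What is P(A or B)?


P(A∪B) = P(A) + P(B) - P(A∩B)
= 1/6 + 2/3 - 1/12 = 3/4

3/4


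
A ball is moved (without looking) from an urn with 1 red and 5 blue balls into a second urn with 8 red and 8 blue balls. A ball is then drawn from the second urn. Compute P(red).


P(transfer red) = 1/6; P(transfer blue) = 5/6
If red transferred: Urn II has 9 red of 17, so P(red|red moved) = 9/17
If blue transferred: Urn II has 8 red of 17, so P(red|blue moved) = 8/17
By total probability: P(red) = 1/6*9/17 + 5/6*8/17 = 49/102

49/102


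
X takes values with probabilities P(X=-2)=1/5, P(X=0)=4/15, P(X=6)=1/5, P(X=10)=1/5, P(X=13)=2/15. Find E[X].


E[X] = sum(x * P(x))
= -2*1/5 + 0*4/15 + 6*1/5 + 10*1/5 + 13*2/15
= 68/15

68/15


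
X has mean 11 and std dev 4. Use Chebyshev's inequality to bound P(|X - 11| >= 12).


k = 12/4 = 3
Chebyshev: P(|X-mu| >= k*sigma) <= 1/k^2 = 1/3^2 = 1/9

1/9


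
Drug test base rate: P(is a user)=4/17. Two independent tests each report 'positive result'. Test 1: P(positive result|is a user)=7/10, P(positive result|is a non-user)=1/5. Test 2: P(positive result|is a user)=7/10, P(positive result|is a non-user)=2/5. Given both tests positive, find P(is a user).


After test 1: P(+) = 7/10*4/17 + 1/5*13/17 = 27/85
P(B|+) = (14/85)/(27/85) = 14/27
After test 2 (use post1 as new prior): P(+) = 7/10*14/27 + 2/5*13/27 = 5/9
P(B|+,+) = (49/135)/(5/9) = 49/75

49/75


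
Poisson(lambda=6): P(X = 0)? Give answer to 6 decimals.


P(X=0) = e^(-6) * 6^0 / 0!
≈ 0.002478752177 * 1 / 1
≈ 0.002479

0.002479


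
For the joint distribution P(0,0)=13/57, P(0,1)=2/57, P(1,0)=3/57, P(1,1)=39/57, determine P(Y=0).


P(Y=0) = P(0,0)+P(1,0) = 13/57 + 3/57 = 16/57

16/57


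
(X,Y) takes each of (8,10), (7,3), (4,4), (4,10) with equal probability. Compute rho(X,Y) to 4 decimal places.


Cov(X,Y) = 0.4375, Var(X) = 3.1875, Var(Y) = 10.6875
rho = Cov/(sqrt(VarX)*sqrt(VarY)) = 0.0750

0.0750


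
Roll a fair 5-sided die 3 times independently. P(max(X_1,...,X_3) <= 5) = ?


P(max <= 5) = P(all X_i <= 5) = (P(X_1 <= 5))^3
= (5/5)^3 = 1^3 = 1

1


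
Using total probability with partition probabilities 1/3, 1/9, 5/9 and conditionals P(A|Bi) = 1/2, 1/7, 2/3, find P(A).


P(A) = P(A|B1)P(B1) + P(A|B2)P(B2) + P(A|B3)P(B3)
= 1/2*1/3 + 1/7*1/9 + 2/3*5/9
= 1/6 + 1/63 + 10/27 = 209/378

209/378


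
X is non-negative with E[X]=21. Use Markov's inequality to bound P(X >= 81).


Markov: P(X >= a) <= E[X]/a
P(X >= 81) <= 21/81 = 7/27

7/27


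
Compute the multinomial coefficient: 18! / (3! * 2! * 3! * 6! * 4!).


18! = 6402373705728000
Denominator: 3!=6 * 2!=2 * 3!=6 * 6!=720 * 4!=24
Coefficient = 6402373705728000 / 1244160 = 5145940800

5145940800


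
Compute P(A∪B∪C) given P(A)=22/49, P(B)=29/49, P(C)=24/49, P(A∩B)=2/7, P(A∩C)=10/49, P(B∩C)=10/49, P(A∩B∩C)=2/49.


P(A∪B∪C) = P(A)+P(B)+P(C) - P(AB)-P(AC)-P(BC) + P(ABC)
= 22/49+29/49+24/49 - 2/7-10/49-10/49 + 2/49
= 43/49

43/49


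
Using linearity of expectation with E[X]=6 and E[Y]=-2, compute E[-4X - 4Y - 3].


E[-4X - 4Y - 3] = -4*E[X] - 4*E[Y] - 3
= (-4)*(6) + (-4)*(-2) + (-3)
= -24 + 8 - 3 = -19

-19


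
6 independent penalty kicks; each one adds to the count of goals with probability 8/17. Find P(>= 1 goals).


P(at least one) = 1 - P(none)
P(none) = (1 - 8/17)^6 = (9/17)^6 = 531441/24137569
P(at least one) = 1 - 531441/24137569 = 23606128/24137569

23606128/24137569


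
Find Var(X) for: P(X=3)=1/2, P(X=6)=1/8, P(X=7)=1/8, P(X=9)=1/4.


E[X] = 43/8, E[X^2] = 283/8
Var(X) = E[X^2] - (E[X])^2 = 283/8 - (43/8)^2 = 415/64

415/64


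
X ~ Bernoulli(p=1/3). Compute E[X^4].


For Bernoulli: X in {0,1}
E[X^4] = 0^4*(1-1/3) + 1^4*1/3 = 1/3

1/3


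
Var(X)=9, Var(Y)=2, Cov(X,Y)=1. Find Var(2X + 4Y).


Var(2X + 4Y) = 2^2*Var(X) + 4^2*Var(Y) + 2*2*4*Cov(X,Y)
= 4*9 + 16*2 + 16*1
= 36 + 32 + 16 = 84

84


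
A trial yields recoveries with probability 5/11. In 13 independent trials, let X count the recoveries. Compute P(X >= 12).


P(X>=12) = P(X=12) + P(X=13)
= 19042968750/34522712143931 + 1220703125/34522712143931
= 20263671875/34522712143931

20263671875/34522712143931


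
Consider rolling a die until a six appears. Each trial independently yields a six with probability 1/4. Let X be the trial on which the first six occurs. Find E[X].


For geometric (trials until first success), E[X] = 1/p = 1/(1/4) = 4

4


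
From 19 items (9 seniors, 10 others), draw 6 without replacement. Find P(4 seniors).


P(X=4) = C(9,4)*C(10,2) / C(19,6)
= 126*45 / 27132
= 5670/27132 = 135/646

135/646


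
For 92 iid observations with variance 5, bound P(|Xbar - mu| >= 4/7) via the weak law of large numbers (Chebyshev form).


Var(Xbar) = Var(X)/n = 5/92
Chebyshev: P(|Xbar-mu| >= 4/7) <= Var(Xbar)/(4/7)^2 = (5/92)/(16/49) = 245/1472

245/1472


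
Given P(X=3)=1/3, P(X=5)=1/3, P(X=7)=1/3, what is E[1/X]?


E[1/X] = sum(g(x)*P(x))
= 1/3*1/3 + 1/5*1/3 + 1/7*1/3
= 71/315

71/315


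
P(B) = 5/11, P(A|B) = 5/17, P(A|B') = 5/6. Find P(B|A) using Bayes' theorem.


P(A) = P(A|B)P(B) + P(A|B')P(B') = 5/17*5/11 + 5/6*6/11 = 10/17
P(B|A) = P(A|B)P(B)/P(A) = (25/187)/(10/17) = 5/22

5/22


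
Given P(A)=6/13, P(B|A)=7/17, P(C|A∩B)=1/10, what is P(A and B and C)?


P(A∩B∩C) = P(A) * P(B|A) * P(C|A∩B)
= 6/13 * 7/17 * 1/10
= 42/221 * 1/10 = 21/1105

21/1105


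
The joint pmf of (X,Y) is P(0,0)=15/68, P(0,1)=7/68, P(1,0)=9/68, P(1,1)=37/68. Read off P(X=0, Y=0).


Read from table: P(X=0, Y=0) = 15/68

15/68


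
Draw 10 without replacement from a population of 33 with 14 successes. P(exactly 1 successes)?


P(X=1) = C(14,1)*C(19,9) / C(33,10)
= 14*92378 / 92561040
= 1293292/92561040 = 2261/161820

2261/161820


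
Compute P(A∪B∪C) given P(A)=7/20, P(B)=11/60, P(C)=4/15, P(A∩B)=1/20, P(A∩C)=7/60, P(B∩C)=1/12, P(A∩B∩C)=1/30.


P(A∪B∪C) = P(A)+P(B)+P(C) - P(AB)-P(AC)-P(BC) + P(ABC)
= 7/20+11/60+4/15 - 1/20-7/60-1/12 + 1/30
= 7/12

7/12


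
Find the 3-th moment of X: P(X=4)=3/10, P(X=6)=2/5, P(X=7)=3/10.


E[X^3] = sum(x^3 * P(x))
= 64*3/10 + 216*2/5 + 343*3/10
= 417/2

417/2


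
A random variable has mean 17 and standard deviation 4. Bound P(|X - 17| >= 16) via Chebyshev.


k = 16/4 = 4
Chebyshev: P(|X-mu| >= k*sigma) <= 1/k^2 = 1/4^2 = 1/16

1/16


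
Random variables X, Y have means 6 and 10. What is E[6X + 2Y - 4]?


E[6X + 2Y - 4] = 6*E[X] + 2*E[Y] - 4
= (6)*(6) + (2)*(10) + (-4)
= 36 + 20 - 4 = 52

52


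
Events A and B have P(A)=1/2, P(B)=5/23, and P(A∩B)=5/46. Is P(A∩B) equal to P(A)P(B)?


P(A)*P(B) = 1/2*5/23 = 5/46
P(A∩B) = 5/46, which equals P(A)P(B), so independent

Yes, A and B are independent


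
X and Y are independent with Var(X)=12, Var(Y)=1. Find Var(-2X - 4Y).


Independence => Cov(X,Y)=0
Var(-2X - 4Y) = (-2)^2*Var(X) + (-4)^2*Var(Y)
= 4*12 + 16*1 = 64

64


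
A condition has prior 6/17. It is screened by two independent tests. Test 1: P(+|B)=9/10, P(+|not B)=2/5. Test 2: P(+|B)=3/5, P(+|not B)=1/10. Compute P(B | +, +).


After test 1: P(+) = 9/10*6/17 + 2/5*11/17 = 49/85
P(B|+) = (27/85)/(49/85) = 27/49
After test 2 (use post1 as new prior): P(+) = 3/5*27/49 + 1/10*22/49 = 92/245
P(B|+,+) = (81/245)/(92/245) = 81/92

81/92


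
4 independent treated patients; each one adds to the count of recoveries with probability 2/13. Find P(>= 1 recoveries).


P(at least one) = 1 - P(none)
P(none) = (1 - 2/13)^4 = (11/13)^4 = 14641/28561
P(at least one) = 1 - 14641/28561 = 13920/28561

13920/28561


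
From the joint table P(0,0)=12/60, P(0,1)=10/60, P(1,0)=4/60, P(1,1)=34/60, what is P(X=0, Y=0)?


Read from table: P(X=0, Y=0) = 12/60 = 1/5

1/5


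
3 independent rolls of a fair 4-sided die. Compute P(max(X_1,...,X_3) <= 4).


P(max <= 4) = P(all X_i <= 4) = (P(X_1 <= 4))^3
= (4/4)^3 = 1^3 = 1

1


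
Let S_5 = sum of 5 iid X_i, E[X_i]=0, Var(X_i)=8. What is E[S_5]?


E[S_n] = n*E[X_1] = 5*0 = 0

0


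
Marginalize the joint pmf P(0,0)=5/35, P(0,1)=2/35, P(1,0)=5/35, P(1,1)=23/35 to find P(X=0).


P(X=0) = P(0,0)+P(0,1) = 5/35 + 2/35 = 7/35 = 1/5

1/5


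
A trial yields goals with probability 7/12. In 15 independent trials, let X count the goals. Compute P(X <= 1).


P(X<=1) = P(X=0) + P(X=1)
= 30517578125/15407021574586368 + 213623046875/5135673858195456
= 335693359375/7703510787293184

335693359375/7703510787293184


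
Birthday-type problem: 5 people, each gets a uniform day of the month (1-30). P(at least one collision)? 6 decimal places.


P(all different) = prod((30-i)/30 for i=0..4) = 0.703733
P(at least one match) = 1 - 0.703733 = 0.296267

0.296267


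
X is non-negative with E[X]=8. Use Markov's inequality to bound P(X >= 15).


Markov: P(X >= a) <= E[X]/a
P(X >= 15) <= 8/15

8/15


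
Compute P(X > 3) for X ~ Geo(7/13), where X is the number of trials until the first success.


P(X > 3) = P(first 3 trials all fail) = (1-p)^3 = (6/13)^3 = 216/2197

216/2197


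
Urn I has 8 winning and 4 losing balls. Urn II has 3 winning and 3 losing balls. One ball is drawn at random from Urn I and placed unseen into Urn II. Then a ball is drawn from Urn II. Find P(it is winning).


P(transfer winning) = 8/12 = 2/3; P(transfer losing) = 1/3
If winning transferred: Urn II has 4 winning of 7, so P(winning|winning moved) = 4/7
If losing transferred: Urn II has 3 winning of 7, so P(winning|losing moved) = 3/7
By total probability: P(winning) = 2/3*4/7 + 1/3*3/7 = 11/21

11/21


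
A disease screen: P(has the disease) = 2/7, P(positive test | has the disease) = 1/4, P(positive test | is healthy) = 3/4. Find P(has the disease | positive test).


P(A) = P(A|B)P(B) + P(A|B')P(B') = 1/4*2/7 + 3/4*5/7 = 17/28
P(B|A) = P(A|B)P(B)/P(A) = (1/14)/(17/28) = 2/17

2/17


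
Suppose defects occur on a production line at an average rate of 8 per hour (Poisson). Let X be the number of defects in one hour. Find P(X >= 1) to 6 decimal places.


P(X>=1) = 1 - P(X<=0) = 1 - (e^(-8)*8^0/0!)
≈ 1 - 0.0003354626 = 0.9996645374
≈ 0.999665

0.999665


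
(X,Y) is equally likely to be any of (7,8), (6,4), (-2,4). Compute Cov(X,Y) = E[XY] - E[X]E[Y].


E[X]=11/3, E[Y]=16/3, E[XY]=24
Cov(X,Y) = E[XY] - E[X]E[Y] = 24 - 11/3*16/3 = 40/9

40/9


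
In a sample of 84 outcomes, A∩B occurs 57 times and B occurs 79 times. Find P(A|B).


P(A|B) = P(A∩B)/P(B) = (57/84)/(79/84) = 57/79

57/79


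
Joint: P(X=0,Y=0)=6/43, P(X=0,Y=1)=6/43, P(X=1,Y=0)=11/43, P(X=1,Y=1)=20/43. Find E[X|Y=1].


P(Y=1) = 26/43
E[X|Y=1] = (0*6 + 1*20)/26 = 20/26 = 10/13

10/13


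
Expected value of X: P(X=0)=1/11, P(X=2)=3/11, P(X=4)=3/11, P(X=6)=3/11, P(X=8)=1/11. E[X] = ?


E[X] = sum(x * P(x))
= 0*1/11 + 2*3/11 + 4*3/11 + 6*3/11 + 8*1/11
= 4

4


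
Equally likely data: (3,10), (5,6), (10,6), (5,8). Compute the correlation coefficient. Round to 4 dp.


Cov(X,Y) = -3.1250, Var(X) = 6.6875, Var(Y) = 2.7500
rho = Cov/(sqrt(VarX)*sqrt(VarY)) = -0.7287

-0.7287


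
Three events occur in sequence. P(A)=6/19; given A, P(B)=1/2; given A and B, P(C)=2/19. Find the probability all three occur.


P(A∩B∩C) = P(A) * P(B|A) * P(C|A∩B)
= 6/19 * 1/2 * 2/19
= 3/19 * 2/19 = 6/361

6/361


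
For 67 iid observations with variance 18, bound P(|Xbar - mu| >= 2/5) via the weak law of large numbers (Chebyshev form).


Var(Xbar) = Var(X)/n = 18/67
Chebyshev: P(|Xbar-mu| >= 2/5) <= Var(Xbar)/(2/5)^2 = (18/67)/(4/25) = 225/134
Bound exceeds 1, so trivial bound: 1

1


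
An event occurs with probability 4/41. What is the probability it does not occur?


P(A') = 1 - P(A) = 1 - 4/41 = 37/41

37/41


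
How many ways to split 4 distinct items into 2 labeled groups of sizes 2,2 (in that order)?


4! = 24
Denominator: 2!=2 * 2!=2
Coefficient = 24 / 4 = 6

6


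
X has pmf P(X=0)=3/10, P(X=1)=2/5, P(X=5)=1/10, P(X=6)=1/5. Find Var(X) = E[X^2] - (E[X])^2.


E[X] = 21/10, E[X^2] = 101/10
Var(X) = E[X^2] - (E[X])^2 = 101/10 - (21/10)^2 = 569/100

569/100


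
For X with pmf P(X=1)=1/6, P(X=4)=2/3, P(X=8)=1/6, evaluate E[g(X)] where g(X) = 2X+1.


E[2X+1] = sum(g(x)*P(x))
= 3*1/6 + 9*2/3 + 17*1/6
= 28/3

28/3


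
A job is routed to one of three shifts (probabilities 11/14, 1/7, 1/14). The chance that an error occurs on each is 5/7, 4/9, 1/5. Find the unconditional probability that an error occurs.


P(A) = P(A|B1)P(B1) + P(A|B2)P(B2) + P(A|B3)P(B3)
= 5/7*11/14 + 4/9*1/7 + 1/5*1/14
= 55/98 + 4/63 + 1/70 = 1409/2205

1409/2205


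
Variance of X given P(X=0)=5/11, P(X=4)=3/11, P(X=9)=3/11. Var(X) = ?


E[X] = 39/11, E[X^2] = 291/11
Var(X) = E[X^2] - (E[X])^2 = 291/11 - (39/11)^2 = 1680/121

1680/121


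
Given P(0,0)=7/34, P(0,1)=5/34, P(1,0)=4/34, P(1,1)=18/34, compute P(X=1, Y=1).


Read from table: P(X=1, Y=1) = 18/34 = 9/17

9/17


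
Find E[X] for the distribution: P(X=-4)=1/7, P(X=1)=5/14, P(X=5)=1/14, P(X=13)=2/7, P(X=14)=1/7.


E[X] = sum(x * P(x))
= -4*1/7 + 1*5/14 + 5*1/14 + 13*2/7 + 14*1/7
= 41/7

41/7


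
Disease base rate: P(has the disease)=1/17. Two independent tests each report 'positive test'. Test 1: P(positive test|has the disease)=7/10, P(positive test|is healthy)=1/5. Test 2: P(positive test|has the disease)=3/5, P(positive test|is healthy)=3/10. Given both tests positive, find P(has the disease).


After test 1: P(+) = 7/10*1/17 + 1/5*16/17 = 39/170
P(B|+) = (7/170)/(39/170) = 7/39
After test 2 (use post1 as new prior): P(+) = 3/5*7/39 + 3/10*32/39 = 23/65
P(B|+,+) = (7/65)/(23/65) = 7/23

7/23


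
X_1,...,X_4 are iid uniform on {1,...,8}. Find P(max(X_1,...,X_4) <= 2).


P(max <= 2) = P(all X_i <= 2) = (P(X_1 <= 2))^4
= (2/8)^4 = (1/4)^4 = 1/256

1/256


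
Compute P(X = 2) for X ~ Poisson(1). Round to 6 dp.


P(X=2) = e^(-1) * 1^2 / 2!
≈ 0.3678794412 * 1 / 2
≈ 0.183940

0.183940


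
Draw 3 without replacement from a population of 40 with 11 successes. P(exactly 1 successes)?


P(X=1) = C(11,1)*C(29,2) / C(40,3)
= 11*406 / 9880
= 4466/9880 = 2233/4940

2233/4940


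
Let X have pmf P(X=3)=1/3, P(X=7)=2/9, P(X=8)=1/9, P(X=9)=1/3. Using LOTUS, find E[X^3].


E[X^3] = sum(g(x)*P(x))
= 27*1/3 + 343*2/9 + 512*1/9 + 729*1/3
= 3466/9

3466/9


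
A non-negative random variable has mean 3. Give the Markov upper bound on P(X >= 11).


Markov: P(X >= a) <= E[X]/a
P(X >= 11) <= 3/11

3/11


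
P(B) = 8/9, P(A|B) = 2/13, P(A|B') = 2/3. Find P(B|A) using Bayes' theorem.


P(A) = P(A|B)P(B) + P(A|B')P(B') = 2/13*8/9 + 2/3*1/9 = 74/351
P(B|A) = P(A|B)P(B)/P(A) = (16/117)/(74/351) = 24/37

24/37


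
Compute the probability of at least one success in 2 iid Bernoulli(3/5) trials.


P(at least one) = 1 - P(none)
P(none) = (1 - 3/5)^2 = (2/5)^2 = 4/25
P(at least one) = 1 - 4/25 = 21/25

21/25


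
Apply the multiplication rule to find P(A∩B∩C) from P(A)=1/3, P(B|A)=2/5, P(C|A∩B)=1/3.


P(A∩B∩C) = P(A) * P(B|A) * P(C|A∩B)
= 1/3 * 2/5 * 1/3
= 2/15 * 1/3 = 2/45

2/45


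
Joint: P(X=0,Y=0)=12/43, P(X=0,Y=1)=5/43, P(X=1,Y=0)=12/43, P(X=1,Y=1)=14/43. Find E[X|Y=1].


P(Y=1) = 19/43
E[X|Y=1] = (0*5 + 1*14)/19 = 14/19

14/19


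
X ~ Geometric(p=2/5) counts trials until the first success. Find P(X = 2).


P(X=2) = (1-p)^1 * p = (3/5)^1 * 2/5
= 3/5 * 2/5 = 6/25

6/25


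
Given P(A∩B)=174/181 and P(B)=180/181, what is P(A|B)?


P(A|B) = P(A∩B)/P(B) = (174/181)/(180/181) = 174/180 = 29/30

29/30


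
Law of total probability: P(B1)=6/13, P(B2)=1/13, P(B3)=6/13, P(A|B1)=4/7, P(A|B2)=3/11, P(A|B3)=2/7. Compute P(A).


P(A) = P(A|B1)P(B1) + P(A|B2)P(B2) + P(A|B3)P(B3)
= 4/7*6/13 + 3/11*1/13 + 2/7*6/13
= 24/91 + 3/143 + 12/91 = 417/1001

417/1001


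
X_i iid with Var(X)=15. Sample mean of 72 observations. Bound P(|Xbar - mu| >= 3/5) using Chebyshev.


Var(Xbar) = Var(X)/n = 15/72
Chebyshev: P(|Xbar-mu| >= 3/5) <= Var(Xbar)/(3/5)^2 = (5/24)/(9/25) = 125/216

125/216


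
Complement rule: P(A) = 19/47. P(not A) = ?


P(A') = 1 - P(A) = 1 - 19/47 = 28/47

28/47


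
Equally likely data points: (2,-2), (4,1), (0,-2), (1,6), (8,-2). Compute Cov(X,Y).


E[X]=3, E[Y]=1/5, E[XY]=-2
Cov(X,Y) = E[XY] - E[X]E[Y] = -2 - 3*1/5 = -13/5

-13/5


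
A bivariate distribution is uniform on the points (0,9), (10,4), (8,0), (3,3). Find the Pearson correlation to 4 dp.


Cov(X,Y) = -8.7500, Var(X) = 15.6875, Var(Y) = 10.5000
rho = Cov/(sqrt(VarX)*sqrt(VarY)) = -0.6818

-0.6818


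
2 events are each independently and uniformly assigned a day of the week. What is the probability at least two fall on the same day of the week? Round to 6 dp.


P(all different) = prod((7-i)/7 for i=0..1) = 0.857143
P(at least one match) = 1 - 0.857143 = 0.142857

0.142857


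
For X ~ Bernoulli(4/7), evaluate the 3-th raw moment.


For Bernoulli: X in {0,1}
E[X^3] = 0^3*(1-4/7) + 1^3*4/7 = 4/7

4/7


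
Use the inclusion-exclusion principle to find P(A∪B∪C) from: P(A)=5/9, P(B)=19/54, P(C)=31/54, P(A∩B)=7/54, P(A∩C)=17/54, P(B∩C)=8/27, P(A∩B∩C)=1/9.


P(A∪B∪C) = P(A)+P(B)+P(C) - P(AB)-P(AC)-P(BC) + P(ABC)
= 5/9+19/54+31/54 - 7/54-17/54-8/27 + 1/9
= 23/27

23/27


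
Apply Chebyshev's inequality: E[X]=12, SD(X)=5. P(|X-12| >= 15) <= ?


k = 15/5 = 3
Chebyshev: P(|X-mu| >= k*sigma) <= 1/k^2 = 1/3^2 = 1/9

1/9


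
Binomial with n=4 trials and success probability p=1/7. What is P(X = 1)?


P(X=1) = C(4,1) * p^1 * (1-p)^3
= 4 * 1/7 * 216/343
= 864/2401

864/2401


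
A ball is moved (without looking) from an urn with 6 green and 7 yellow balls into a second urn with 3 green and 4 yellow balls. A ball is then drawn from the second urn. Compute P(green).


P(transfer green) = 6/13; P(transfer yellow) = 7/13
If green transferred: Urn II has 4 green of 8, so P(green|green moved) = 1/2
If yellow transferred: Urn II has 3 green of 8, so P(green|yellow moved) = 3/8
By total probability: P(green) = 6/13*1/2 + 7/13*3/8 = 45/104

45/104


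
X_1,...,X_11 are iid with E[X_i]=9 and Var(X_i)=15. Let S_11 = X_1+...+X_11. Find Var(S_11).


By independence, Var(S_n) = n*Var(X_1) = 11*15 = 165

165


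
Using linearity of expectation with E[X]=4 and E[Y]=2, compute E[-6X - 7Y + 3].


E[-6X - 7Y + 3] = -6*E[X] - 7*E[Y] + 3
= (-6)*(4) + (-7)*(2) + (3)
= -24 - 14 + 3 = -35

-35


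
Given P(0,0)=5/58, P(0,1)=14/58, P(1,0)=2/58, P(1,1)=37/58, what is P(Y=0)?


P(Y=0) = P(0,0)+P(1,0) = 5/58 + 2/58 = 7/58

7/58


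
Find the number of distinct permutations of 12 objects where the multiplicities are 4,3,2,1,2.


12! = 479001600
Denominator: 4!=24 * 3!=6 * 2!=2 * 1!=1 * 2!=2
Coefficient = 479001600 / 576 = 831600

831600


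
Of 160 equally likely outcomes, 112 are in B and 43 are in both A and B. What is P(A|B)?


P(A|B) = P(A∩B)/P(B) = (43/160)/(112/160) = 43/112

43/112


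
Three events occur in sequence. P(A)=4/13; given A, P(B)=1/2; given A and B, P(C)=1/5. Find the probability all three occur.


P(A∩B∩C) = P(A) * P(B|A) * P(C|A∩B)
= 4/13 * 1/2 * 1/5
= 2/13 * 1/5 = 2/65

2/65


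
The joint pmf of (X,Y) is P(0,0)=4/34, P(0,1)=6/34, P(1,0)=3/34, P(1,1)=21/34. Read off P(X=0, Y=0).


Read from table: P(X=0, Y=0) = 4/34 = 2/17

2/17


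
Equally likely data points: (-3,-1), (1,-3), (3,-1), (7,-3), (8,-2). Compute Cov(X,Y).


E[X]=16/5, E[Y]=-2, E[XY]=-8
Cov(X,Y) = E[XY] - E[X]E[Y] = -8 - 16/5*-2 = -8/5

-8/5


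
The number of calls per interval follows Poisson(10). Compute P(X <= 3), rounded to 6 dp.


P(X<=3) = e^(-10)*10^0/0! + e^(-10)*10^1/1! + e^(-10)*10^2/2! + e^(-10)*10^3/3!
≈ 0.0000453999 + 0.0004539993 + 0.0022699965 + 0.0075666550
= 0.0103360507
≈ 0.010336

0.010336


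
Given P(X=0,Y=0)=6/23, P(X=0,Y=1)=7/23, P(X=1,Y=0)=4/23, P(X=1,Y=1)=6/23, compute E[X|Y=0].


P(Y=0) = 10/23
E[X|Y=0] = (0*6 + 1*4)/10 = 4/10 = 2/5

2/5


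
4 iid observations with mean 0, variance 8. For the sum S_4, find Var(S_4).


By independence, Var(S_n) = n*Var(X_1) = 4*8 = 32

32


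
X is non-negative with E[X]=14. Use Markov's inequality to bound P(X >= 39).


Markov: P(X >= a) <= E[X]/a
P(X >= 39) <= 14/39

14/39


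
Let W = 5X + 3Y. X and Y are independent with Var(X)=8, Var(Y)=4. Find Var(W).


Independence => Cov(X,Y)=0
Var(5X + 3Y) = 5^2*Var(X) + 3^2*Var(Y)
= 25*8 + 9*4 = 236

236


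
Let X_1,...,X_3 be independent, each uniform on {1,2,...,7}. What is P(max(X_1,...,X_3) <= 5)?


P(max <= 5) = P(all X_i <= 5) = (P(X_1 <= 5))^3
= (5/7)^3 = 125/343

125/343


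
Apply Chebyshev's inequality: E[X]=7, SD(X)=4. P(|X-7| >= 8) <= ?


k = 8/4 = 2
Chebyshev: P(|X-mu| >= k*sigma) <= 1/k^2 = 1/2^2 = 1/4

1/4


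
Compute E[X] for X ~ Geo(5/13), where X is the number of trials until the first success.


For geometric (trials until first success), E[X] = 1/p = 1/(5/13) = 13/5

13/5


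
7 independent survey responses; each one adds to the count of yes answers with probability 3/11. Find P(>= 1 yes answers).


P(at least one) = 1 - P(none)
P(none) = (1 - 3/11)^7 = (8/11)^7 = 2097152/19487171
P(at least one) = 1 - 2097152/19487171 = 17390019/19487171

17390019/19487171


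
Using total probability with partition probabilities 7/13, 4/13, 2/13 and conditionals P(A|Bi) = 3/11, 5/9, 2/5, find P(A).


P(A) = P(A|B1)P(B1) + P(A|B2)P(B2) + P(A|B3)P(B3)
= 3/11*7/13 + 5/9*4/13 + 2/5*2/13
= 21/143 + 20/117 + 4/65 = 2441/6435

2441/6435


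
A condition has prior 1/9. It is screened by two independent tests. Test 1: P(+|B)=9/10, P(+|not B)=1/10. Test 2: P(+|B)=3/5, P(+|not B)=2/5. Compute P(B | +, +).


After test 1: P(+) = 9/10*1/9 + 1/10*8/9 = 17/90
P(B|+) = (1/10)/(17/90) = 9/17
After test 2 (use post1 as new prior): P(+) = 3/5*9/17 + 2/5*8/17 = 43/85
P(B|+,+) = (27/85)/(43/85) = 27/43

27/43


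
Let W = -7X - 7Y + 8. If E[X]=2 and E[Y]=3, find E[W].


E[-7X - 7Y + 8] = -7*E[X] - 7*E[Y] + 8
= (-7)*(2) + (-7)*(3) + (8)
= -14 - 21 + 8 = -27

-27


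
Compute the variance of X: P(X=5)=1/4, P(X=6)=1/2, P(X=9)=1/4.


E[X] = 13/2, E[X^2] = 89/2
Var(X) = E[X^2] - (E[X])^2 = 89/2 - (13/2)^2 = 9/4

9/4


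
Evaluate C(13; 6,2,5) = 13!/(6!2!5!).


13! = 6227020800
Denominator: 6!=720 * 2!=2 * 5!=120
Coefficient = 6227020800 / 172800 = 36036

36036


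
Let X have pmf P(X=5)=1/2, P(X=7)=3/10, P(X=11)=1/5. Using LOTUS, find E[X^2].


E[X^2] = sum(g(x)*P(x))
= 25*1/2 + 49*3/10 + 121*1/5
= 257/5

257/5


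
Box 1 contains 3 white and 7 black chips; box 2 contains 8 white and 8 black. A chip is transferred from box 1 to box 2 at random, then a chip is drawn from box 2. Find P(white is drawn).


P(transfer white) = 3/10; P(transfer black) = 7/10
If white transferred: Urn II has 9 white of 17, so P(white|white moved) = 9/17
If black transferred: Urn II has 8 white of 17, so P(white|black moved) = 8/17
By total probability: P(white) = 3/10*9/17 + 7/10*8/17 = 83/170

83/170


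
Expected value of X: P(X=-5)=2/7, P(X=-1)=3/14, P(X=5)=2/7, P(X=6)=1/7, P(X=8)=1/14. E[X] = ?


E[X] = sum(x * P(x))
= -5*2/7 - 1*3/14 + 5*2/7 + 6*1/7 + 8*1/14
= 17/14

17/14


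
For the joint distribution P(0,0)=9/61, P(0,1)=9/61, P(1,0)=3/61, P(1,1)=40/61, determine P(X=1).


P(X=1) = P(1,0)+P(1,1) = 3/61 + 40/61 = 43/61

43/61


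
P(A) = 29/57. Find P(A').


P(A') = 1 - P(A) = 1 - 29/57 = 28/57

28/57


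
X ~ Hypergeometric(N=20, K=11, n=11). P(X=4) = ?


P(X=4) = C(11,4)*C(9,7) / C(20,11)
= 330*36 / 167960
= 11880/167960 = 297/4199

297/4199


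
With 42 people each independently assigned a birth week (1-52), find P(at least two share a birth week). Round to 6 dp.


P(all different) = prod((52-i)/52 for i=0..41) = 0.000000
P(at least one match) = 1 - 0.000000 = 1.000000

1.000000


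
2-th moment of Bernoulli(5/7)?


For Bernoulli: X in {0,1}
E[X^2] = 0^2*(1-5/7) + 1^2*5/7 = 5/7

5/7


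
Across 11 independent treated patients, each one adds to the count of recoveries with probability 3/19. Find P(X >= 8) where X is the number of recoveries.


P(X>=8) = P(X=8) + P(X=9) + P(X=10) + P(X=11)
= 4434186240/116490258898219 + 277136640/116490258898219 + 10392624/116490258898219 + 177147/116490258898219
= 4721892651/116490258898219

4721892651/116490258898219


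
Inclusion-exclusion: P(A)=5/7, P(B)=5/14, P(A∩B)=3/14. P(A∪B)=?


P(A∪B) = P(A) + P(B) - P(A∩B)
= 5/7 + 5/14 - 3/14 = 6/7

6/7


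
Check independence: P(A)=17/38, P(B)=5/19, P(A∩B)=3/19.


P(A)*P(B) = 17/38*5/19 = 85/722
P(A∩B) = 3/19 != 85/722, so not independent

No, A and B are not independent


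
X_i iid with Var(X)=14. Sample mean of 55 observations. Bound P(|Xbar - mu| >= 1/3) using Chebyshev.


Var(Xbar) = Var(X)/n = 14/55
Chebyshev: P(|Xbar-mu| >= 1/3) <= Var(Xbar)/(1/3)^2 = (14/55)/(1/9) = 126/55
Bound exceeds 1, so trivial bound: 1

1


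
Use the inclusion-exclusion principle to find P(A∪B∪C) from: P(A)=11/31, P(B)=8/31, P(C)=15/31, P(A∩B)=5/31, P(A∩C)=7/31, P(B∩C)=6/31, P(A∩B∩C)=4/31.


P(A∪B∪C) = P(A)+P(B)+P(C) - P(AB)-P(AC)-P(BC) + P(ABC)
= 11/31+8/31+15/31 - 5/31-7/31-6/31 + 4/31
= 20/31

20/31


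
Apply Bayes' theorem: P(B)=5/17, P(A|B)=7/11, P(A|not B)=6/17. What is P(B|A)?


P(A) = P(A|B)P(B) + P(A|B')P(B') = 7/11*5/17 + 6/17*12/17 = 1387/3179
P(B|A) = P(A|B)P(B)/P(A) = (35/187)/(1387/3179) = 595/1387

595/1387
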